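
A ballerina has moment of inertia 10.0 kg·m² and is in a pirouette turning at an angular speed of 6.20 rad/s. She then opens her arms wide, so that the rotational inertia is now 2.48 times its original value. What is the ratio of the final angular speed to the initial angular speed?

ω₂/ω₁ ≈ 0.403

Angular momentum about the spin axis is conserved since the torque about it is zero.
I₂ = 2.48 × 10.0 = 24.80 kg·m².
ω₂/ω₁ = I₁/I₂ = 10.00 / 24.80 = 0.4032.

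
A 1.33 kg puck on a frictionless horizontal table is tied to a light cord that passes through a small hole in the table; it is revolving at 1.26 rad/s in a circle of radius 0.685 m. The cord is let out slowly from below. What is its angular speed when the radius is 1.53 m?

The constraining force is radial, so m r² ω about the center is conserved.
ω₂ = ω₁ (r₁/r₂)² = (1.26)(0.685/1.53)² = 0.2526 rad/s.

ω₂ ≈ 0.253 rad/s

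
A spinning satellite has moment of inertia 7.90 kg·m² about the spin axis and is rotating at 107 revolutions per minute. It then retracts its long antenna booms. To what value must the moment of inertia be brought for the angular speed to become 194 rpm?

With no external torque about the axis, L is conserved: I₁ω₁ = I₂ω₂.
I₂ = I₁ω₁ / ω₂ = (7.90)(107) / (194) = 4.357 kg·m².

I₂ ≈ 4.36 kg·m²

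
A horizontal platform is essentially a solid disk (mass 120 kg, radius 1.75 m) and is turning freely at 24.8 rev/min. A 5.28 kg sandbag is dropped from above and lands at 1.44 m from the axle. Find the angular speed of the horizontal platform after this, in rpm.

ω_f ≈ 23.4 rpm

No external torque acts about the axle; L_before = L_after.
I_p = ½(120)(1.75)² = 183.8 kg·m².
Added inertia Σmr² = (5.28)(1.44)² = 10.95 kg·m²; I_f = 183.8 + 10.95 = 194.7 kg·m².
ω_f = I_p ω_i / I_f = (183.8)(24.8) / 194.7 = 23.41 rpm.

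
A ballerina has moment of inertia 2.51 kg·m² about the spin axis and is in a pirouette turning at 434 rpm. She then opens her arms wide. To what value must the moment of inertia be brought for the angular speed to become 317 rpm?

With no external torque about the axis, L is conserved: I₁ω₁ = I₂ω₂.
I₂ = I₁ω₁ / ω₂ = (2.51)(434) / (317) = 3.436 kg·m².

I₂ ≈ 3.44 kg·m²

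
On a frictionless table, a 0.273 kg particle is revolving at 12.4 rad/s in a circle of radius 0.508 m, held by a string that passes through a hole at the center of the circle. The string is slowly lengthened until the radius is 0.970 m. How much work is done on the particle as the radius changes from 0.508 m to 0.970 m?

W ≈ -3.93 J

The constraining force is radial, so m r² ω about the center is conserved.
ω₂ = ω₁ (r₁/r₂)² = (12.4)(0.508/0.970)² = 3.401 rad/s.
W = ΔKE = ½m(v₂² − v₁²) = -3.931 J.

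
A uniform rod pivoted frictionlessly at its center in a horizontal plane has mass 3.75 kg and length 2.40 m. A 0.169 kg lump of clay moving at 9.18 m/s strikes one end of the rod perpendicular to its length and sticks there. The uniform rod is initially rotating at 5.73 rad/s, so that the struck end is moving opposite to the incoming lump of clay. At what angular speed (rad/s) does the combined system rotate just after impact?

|ω_f| ≈ 4.14 rad/s

The axle reaction passes through the pivot and exerts no torque about it; angular momentum about the pivot is conserved through the impact.
I_p = (1/12)(3.75)(2.40)² = 1.800 kg·m². Taking the sense of the lump of clay's angular momentum as positive, L_{lump} = m v R = (0.169)(9.18)(2.40/2) = 1.862 kg·m²/s.
L_i = −I_p ω_p + m v R = −(1.800)(5.73) + 1.862 = -8.452 kg·m²/s.
After sticking, I_f = I_p + m R² = 1.800 + (0.169)(2.40/2)² = 2.043 kg·m².
ω_f = L_i / I_f = -8.452 / 2.043 = -4.136 rad/s.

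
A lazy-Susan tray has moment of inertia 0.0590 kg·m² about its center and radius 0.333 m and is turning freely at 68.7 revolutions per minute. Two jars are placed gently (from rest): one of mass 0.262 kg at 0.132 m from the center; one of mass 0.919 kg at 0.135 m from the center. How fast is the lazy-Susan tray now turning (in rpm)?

ω_f ≈ 50.5 rpm

No external torque acts about the center; L_before = L_after.
Added inertia Σmr² = (0.262)(0.132)² + (0.919)(0.135)² = 0.02131 kg·m²; I_f = 0.05900 + 0.02131 = 0.08031 kg·m².
ω_f = I_p ω_i / I_f = (0.05900)(68.7) / 0.08031 = 50.47 rpm.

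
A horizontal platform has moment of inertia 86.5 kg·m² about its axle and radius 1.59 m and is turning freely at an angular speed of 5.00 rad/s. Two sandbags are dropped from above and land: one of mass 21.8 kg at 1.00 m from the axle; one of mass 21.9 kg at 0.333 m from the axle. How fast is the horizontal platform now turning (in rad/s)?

ω_f ≈ 3.91 rad/s

The added mass arrives with no angular momentum about the axle, and any external torque about the axle is negligible, so the system's angular momentum is conserved.
Added inertia Σmr² = (21.8)(1.00)² + (21.9)(0.333)² = 24.23 kg·m²; I_f = 86.50 + 24.23 = 110.7 kg·m².
ω_f = I_p ω_i / I_f = (86.50)(5.00) / 110.7 = 3.906 rad/s.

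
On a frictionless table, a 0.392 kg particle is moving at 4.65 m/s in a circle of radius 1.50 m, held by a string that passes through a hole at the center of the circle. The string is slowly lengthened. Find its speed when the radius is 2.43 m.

v₂ ≈ 2.87 m/s

The only horizontal force on the mass is along the cord (radial), so it exerts no torque about the hole and angular momentum m v r is conserved.
v₂ = v₁ r₁ / r₂ = (4.65)(1.50) / (2.43) = 2.870 m/s.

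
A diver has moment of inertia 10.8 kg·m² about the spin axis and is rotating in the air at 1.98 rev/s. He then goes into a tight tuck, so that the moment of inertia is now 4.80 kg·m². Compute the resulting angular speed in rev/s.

ω₂ ≈ 4.46 rev/s

With no external torque about the axis, L is conserved: I₁ω₁ = I₂ω₂.
ω₂ = I₁ω₁ / I₂ = (10.80)(1.98 rev/s) / (4.800) = 4.455 rev/s.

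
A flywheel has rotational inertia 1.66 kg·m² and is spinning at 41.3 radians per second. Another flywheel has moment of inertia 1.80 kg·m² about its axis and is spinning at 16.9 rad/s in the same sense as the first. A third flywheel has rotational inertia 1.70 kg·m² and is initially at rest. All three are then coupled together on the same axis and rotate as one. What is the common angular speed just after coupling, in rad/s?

No external torque acts about the common axis, so total angular momentum is conserved.
Taking A's sense as positive: L = (1.660)(41.3) + (1.800)(16.9) = 98.98 kg·m²·rad/s.
Combined I = 1.660 + 1.800 + 1.700 = 5.160 kg·m².
ω_f = L / I = 98.98 / 5.160 = 19.18 rad/s.

|ω_f| ≈ 19.2 rad/s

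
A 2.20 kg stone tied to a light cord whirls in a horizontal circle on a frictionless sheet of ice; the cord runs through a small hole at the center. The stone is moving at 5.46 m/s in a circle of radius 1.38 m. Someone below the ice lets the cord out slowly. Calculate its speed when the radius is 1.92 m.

v₂ ≈ 3.92 m/s

Central (radial) force ⇒ zero torque about the center ⇒ m v r is constant.
v₂ = v₁ r₁ / r₂ = (5.46)(1.38) / (1.92) = 3.924 m/s.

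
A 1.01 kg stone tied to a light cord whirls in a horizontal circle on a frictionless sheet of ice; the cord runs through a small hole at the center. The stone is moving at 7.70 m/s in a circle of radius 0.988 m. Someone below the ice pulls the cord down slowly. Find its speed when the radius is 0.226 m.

v₂ ≈ 33.7 m/s

Central (radial) force ⇒ zero torque about the center ⇒ m v r is constant.
v₂ = v₁ r₁ / r₂ = (7.70)(0.988) / (0.226) = 33.66 m/s.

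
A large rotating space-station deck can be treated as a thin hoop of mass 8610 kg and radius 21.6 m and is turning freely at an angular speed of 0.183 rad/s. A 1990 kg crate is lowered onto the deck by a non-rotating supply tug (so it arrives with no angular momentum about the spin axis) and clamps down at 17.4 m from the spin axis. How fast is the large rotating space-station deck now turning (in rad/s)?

ω_f ≈ 0.159 rad/s

The added mass arrives with no angular momentum about the spin axis, and any external torque about the spin axis is negligible, so the system's angular momentum is conserved.
I_p = (8610)(21.6)² = 4.017e+06 kg·m².
Added inertia Σmr² = (1990)(17.4)² = 6.025e+05 kg·m²; I_f = 4.017e+06 + 6.025e+05 = 4.620e+06 kg·m².
ω_f = I_p ω_i / I_f = (4.017e+06)(0.183) / 4.620e+06 = 0.1591 rad/s.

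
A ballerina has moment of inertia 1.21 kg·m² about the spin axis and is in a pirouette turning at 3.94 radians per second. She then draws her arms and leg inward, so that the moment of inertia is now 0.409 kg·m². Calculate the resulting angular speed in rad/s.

Angular momentum about the spin axis is conserved since the torque about it is zero.
ω₂ = I₁ω₁ / I₂ = (1.210)(3.94 rad/s) / (0.4090) = 11.66 rad/s.

ω₂ ≈ 11.7 rad/s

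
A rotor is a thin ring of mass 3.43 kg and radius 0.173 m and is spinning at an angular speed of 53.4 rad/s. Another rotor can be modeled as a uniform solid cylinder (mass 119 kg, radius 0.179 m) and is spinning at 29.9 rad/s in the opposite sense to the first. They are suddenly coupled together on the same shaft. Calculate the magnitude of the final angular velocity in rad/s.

The coupling torques are internal; angular momentum about the shared axis is conserved.
Moments of inertia: I_A = (3.43)(0.173)² = 0.1027 kg·m²; I_B = ½(119)(0.179)² = 1.906 kg·m².
Taking A's sense as positive: L = (0.1027)(53.4) − (1.906)(29.9) = -51.52 kg·m²·rad/s.
Combined I = 0.1027 + 1.906 = 2.009 kg·m².
ω_f = L / I = -51.52 / 2.009 = -25.64 rad/s.

|ω_f| ≈ 25.6 rad/s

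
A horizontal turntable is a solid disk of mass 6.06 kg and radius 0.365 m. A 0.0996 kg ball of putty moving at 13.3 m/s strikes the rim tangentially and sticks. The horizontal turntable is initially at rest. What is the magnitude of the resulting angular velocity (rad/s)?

|ω_f| ≈ 1.16 rad/s

The axle reaction passes through the axle and exerts no torque about it; angular momentum about the axle is conserved through the impact.
I_p = ½(6.06)(0.365)² = 0.4037 kg·m². Taking the sense of the ball of putty's angular momentum as positive, L_{ball} = m v R = (0.0996)(13.3)(0.365) = 0.4835 kg·m²/s.
L_i = 0 + 0.4835 = 0.4835 kg·m²/s.
After sticking, I_f = I_p + m R² = 0.4037 + (0.0996)(0.365)² = 0.4169 kg·m².
ω_f = L_i / I_f = 0.4835 / 0.4169 = 1.160 rad/s.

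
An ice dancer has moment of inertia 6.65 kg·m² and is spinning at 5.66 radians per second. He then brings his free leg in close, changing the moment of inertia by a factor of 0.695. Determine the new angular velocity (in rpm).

With no external torque about the axis, L is conserved: I₁ω₁ = I₂ω₂.
I₂ = 0.695 × 6.65 = 4.622 kg·m².
ω₂ = I₁ω₁ / I₂ = (6.650)(5.66 rad/s) / (4.622) = 8.144 rad/s = 77.77 rpm.

ω₂ ≈ 77.8 rpm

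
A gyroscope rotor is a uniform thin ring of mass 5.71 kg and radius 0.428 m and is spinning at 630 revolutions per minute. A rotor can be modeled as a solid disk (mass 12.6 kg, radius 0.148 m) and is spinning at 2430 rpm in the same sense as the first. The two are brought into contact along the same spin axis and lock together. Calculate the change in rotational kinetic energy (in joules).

ΔKE ≈ -2170 J

No external torque acts about the common axis, so total angular momentum is conserved.
Moments of inertia: I_A = (5.71)(0.428)² = 1.046 kg·m²; I_B = ½(12.6)(0.148)² = 0.1380 kg·m².
Taking A's sense as positive: L = (1.046)(630) + (0.1380)(2430) = 994.3 kg·m²·rpm.
Combined I = 1.046 + 0.1380 = 1.184 kg·m².
ω_f = L / I = 994.3 / 1.184 = 839.8 rpm.
KE_i = ½ΣIω² = 6744 J; KE_f = ½(1.184)(87.94)² = 4578 J.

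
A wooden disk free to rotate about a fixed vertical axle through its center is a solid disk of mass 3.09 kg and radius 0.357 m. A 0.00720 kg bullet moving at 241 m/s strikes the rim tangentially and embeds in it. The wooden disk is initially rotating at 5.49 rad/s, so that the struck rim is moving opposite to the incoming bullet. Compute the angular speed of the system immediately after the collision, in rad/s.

|ω_f| ≈ 2.33 rad/s

About the axle the impulsive forces during the collision are internal, so angular momentum about that axis is conserved.
I_p = ½(3.09)(0.357)² = 0.1969 kg·m². Taking the sense of the bullet's angular momentum as positive, L_{bullet} = m v R = (0.00720)(241)(0.357) = 0.6195 kg·m²/s.
L_i = −I_p ω_p + m v R = −(0.1969)(5.49) + 0.6195 = -0.4616 kg·m²/s.
After sticking, I_f = I_p + m R² = 0.1969 + (0.00720)(0.357)² = 0.1978 kg·m².
ω_f = L_i / I_f = -0.4616 / 0.1978 = -2.333 rad/s.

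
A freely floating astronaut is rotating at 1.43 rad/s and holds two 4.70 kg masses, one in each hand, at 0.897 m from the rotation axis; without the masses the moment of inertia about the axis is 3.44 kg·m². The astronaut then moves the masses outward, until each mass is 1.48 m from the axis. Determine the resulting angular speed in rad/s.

ω₂ ≈ 0.655 rad/s

Angular momentum about the spin axis is conserved since the torque about it is zero.
I₁ = 3.44 + 2(4.70)(0.897)² = 11.00 kg·m²; I₂ = 3.44 + 2(4.70)(1.48)² = 24.03 kg·m².
ω₂ = I₁ω₁ / I₂ = (11.00)(1.43 rad/s) / (24.03) = 0.6548 rad/s.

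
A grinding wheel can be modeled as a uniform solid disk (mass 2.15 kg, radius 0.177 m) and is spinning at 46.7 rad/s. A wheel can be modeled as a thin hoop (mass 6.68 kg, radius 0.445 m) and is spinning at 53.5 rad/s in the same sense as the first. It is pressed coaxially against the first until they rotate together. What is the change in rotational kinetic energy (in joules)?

No external torque acts about the common axis, so total angular momentum is conserved.
Moments of inertia: I_A = ½(2.15)(0.177)² = 0.03368 kg·m²; I_B = (6.68)(0.445)² = 1.323 kg·m².
Taking A's sense as positive: L = (0.03368)(46.7) + (1.323)(53.5) = 72.34 kg·m²·rad/s.
Combined I = 0.03368 + 1.323 = 1.356 kg·m².
ω_f = L / I = 72.34 / 1.356 = 53.33 rad/s.
KE_i = ½ΣIω² = 1930 J; KE_f = ½(1.356)(53.33)² = 1929 J.

ΔKE ≈ -0.759 J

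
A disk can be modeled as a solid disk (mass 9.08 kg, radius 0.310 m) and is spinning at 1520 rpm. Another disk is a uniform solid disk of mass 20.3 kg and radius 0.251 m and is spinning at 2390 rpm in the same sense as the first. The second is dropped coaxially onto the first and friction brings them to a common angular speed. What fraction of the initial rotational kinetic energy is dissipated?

fraction ≈ 0.0421

No external torque acts about the common axis, so total angular momentum is conserved.
Moments of inertia: I_A = ½(9.08)(0.310)² = 0.4363 kg·m²; I_B = ½(20.3)(0.251)² = 0.6395 kg·m².
Taking A's sense as positive: L = (0.4363)(1520) + (0.6395)(2390) = 2191 kg·m²·rpm.
Combined I = 0.4363 + 0.6395 = 1.076 kg·m².
ω_f = L / I = 2191 / 1.076 = 2037 rpm.
KE_i = ½ΣIω² = 25560 J; KE_f = ½(1.076)(213.3)² = 24480 J.
Fraction dissipated = (KE_i − KE_f)/KE_i = 0.04212.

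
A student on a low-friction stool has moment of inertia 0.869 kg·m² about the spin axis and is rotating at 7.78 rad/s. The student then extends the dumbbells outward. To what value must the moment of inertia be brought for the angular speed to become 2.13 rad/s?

With no external torque about the axis, L is conserved: I₁ω₁ = I₂ω₂.
I₂ = I₁ω₁ / ω₂ = (0.869)(7.78) / (2.13) = 3.174 kg·m².

I₂ ≈ 3.17 kg·m²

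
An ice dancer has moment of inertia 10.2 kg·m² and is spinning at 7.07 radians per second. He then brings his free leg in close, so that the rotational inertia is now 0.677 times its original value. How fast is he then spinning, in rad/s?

ω₂ ≈ 10.4 rad/s

Angular momentum about the spin axis is conserved since the torque about it is zero.
I₂ = 0.677 × 10.2 = 6.905 kg·m².
ω₂ = I₁ω₁ / I₂ = (10.20)(7.07 rad/s) / (6.905) = 10.44 rad/s.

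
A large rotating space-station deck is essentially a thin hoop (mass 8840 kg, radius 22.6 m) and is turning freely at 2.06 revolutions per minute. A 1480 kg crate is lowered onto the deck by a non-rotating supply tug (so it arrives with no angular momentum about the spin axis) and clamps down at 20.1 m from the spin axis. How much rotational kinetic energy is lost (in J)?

energy lost ≈ 12300 J

The added mass arrives with no angular momentum about the spin axis, and any external torque about the spin axis is negligible, so the system's angular momentum is conserved.
I_p = (8840)(22.6)² = 4.515e+06 kg·m².
Added inertia Σmr² = (1480)(20.1)² = 5.979e+05 kg·m²; I_f = 4.515e+06 + 5.979e+05 = 5.113e+06 kg·m².
ω_f = I_p ω_i / I_f = (4.515e+06)(2.06) / 5.113e+06 = 1.819 rpm.
KE_i = ½(4.515e+06)(0.2157 rad/s)² = 1.051e+05 J; KE_f = ½(5.113e+06)(0.1905)² = 92770 J.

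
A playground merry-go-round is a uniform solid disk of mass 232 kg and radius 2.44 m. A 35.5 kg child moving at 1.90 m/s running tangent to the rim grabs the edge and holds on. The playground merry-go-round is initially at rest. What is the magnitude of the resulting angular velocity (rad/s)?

About the axle the impulsive forces during the collision are internal, so angular momentum about that axis is conserved.
I_p = ½(232)(2.44)² = 690.6 kg·m². Taking the sense of the child's angular momentum as positive, L_{child} = m v R = (35.5)(1.90)(2.44) = 164.6 kg·m²/s.
L_i = 0 + 164.6 = 164.6 kg·m²/s.
After sticking, I_f = I_p + m R² = 690.6 + (35.5)(2.44)² = 902.0 kg·m².
ω_f = L_i / I_f = 164.6 / 902.0 = 0.1825 rad/s.

|ω_f| ≈ 0.182 rad/s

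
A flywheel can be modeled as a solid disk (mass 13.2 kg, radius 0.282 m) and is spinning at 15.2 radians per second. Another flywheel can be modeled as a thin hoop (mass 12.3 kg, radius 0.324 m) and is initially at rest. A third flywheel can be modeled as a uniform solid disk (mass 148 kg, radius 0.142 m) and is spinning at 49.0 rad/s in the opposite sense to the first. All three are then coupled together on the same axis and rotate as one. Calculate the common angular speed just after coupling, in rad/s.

No external torque acts about the common axis, so total angular momentum is conserved.
Moments of inertia: I_A = ½(13.2)(0.282)² = 0.5249 kg·m²; I_B = (12.3)(0.324)² = 1.291 kg·m²; I_C = ½(148)(0.142)² = 1.492 kg·m².
Taking A's sense as positive: L = (0.5249)(15.2) − (1.492)(49.0) = -65.14 kg·m²·rad/s.
Combined I = 0.5249 + 1.291 + 1.492 = 3.308 kg·m².
ω_f = L / I = -65.14 / 3.308 = -19.69 rad/s.

|ω_f| ≈ 19.7 rad/s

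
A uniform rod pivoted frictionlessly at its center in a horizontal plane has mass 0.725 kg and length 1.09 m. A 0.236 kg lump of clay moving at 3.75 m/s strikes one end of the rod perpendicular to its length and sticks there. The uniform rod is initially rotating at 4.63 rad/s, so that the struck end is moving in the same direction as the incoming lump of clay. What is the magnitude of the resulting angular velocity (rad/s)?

The axle reaction passes through the pivot and exerts no torque about it; angular momentum about the pivot is conserved through the impact.
I_p = (1/12)(0.725)(1.09)² = 0.07178 kg·m². Taking the sense of the lump of clay's angular momentum as positive, L_{lump} = m v R = (0.236)(3.75)(1.09/2) = 0.4823 kg·m²/s.
L_i = +I_p ω_p + m v R = +(0.07178)(4.63) + 0.4823 = 0.8147 kg·m²/s.
After sticking, I_f = I_p + m R² = 0.07178 + (0.236)(1.09/2)² = 0.1419 kg·m².
ω_f = L_i / I_f = 0.8147 / 0.1419 = 5.742 rad/s.

|ω_f| ≈ 5.74 rad/s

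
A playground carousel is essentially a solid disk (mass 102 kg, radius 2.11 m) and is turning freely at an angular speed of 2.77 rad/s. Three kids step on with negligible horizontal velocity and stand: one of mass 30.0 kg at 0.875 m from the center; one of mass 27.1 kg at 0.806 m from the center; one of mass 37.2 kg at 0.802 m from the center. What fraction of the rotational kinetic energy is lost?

The added mass arrives with no angular momentum about the center, and any external torque about the center is negligible, so the system's angular momentum is conserved.
I_p = ½(102)(2.11)² = 227.1 kg·m².
Added inertia Σmr² = (30.0)(0.875)² + (27.1)(0.806)² + (37.2)(0.802)² = 64.50 kg·m²; I_f = 227.1 + 64.50 = 291.6 kg·m².
ω_f = I_p ω_i / I_f = (227.1)(2.77) / 291.6 = 2.157 rad/s.
KE_i = ½(227.1)(2.770 rad/s)² = 871.1 J; KE_f = ½(291.6)(2.157)² = 678.4 J.
Fraction lost = 0.2212.

fraction ≈ 0.221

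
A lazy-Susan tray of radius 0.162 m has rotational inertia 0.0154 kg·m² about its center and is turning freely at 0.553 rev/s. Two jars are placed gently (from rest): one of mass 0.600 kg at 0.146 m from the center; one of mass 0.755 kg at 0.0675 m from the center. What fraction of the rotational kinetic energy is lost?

fraction ≈ 0.513

No external torque acts about the center; L_before = L_after.
Added inertia Σmr² = (0.600)(0.146)² + (0.755)(0.0675)² = 0.01623 kg·m²; I_f = 0.01540 + 0.01623 = 0.03163 kg·m².
ω_f = I_p ω_i / I_f = (0.01540)(0.553) / 0.03163 = 0.2692 rev/s.
KE_i = ½(0.01540)(3.475 rad/s)² = 0.09296 J; KE_f = ½(0.03163)(1.692)² = 0.04526 J.
Fraction lost = 0.5131.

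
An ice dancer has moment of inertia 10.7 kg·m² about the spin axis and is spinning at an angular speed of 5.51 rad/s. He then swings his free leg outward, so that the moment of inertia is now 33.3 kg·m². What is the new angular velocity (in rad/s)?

ω₂ ≈ 1.77 rad/s

Angular momentum about the spin axis is conserved since the torque about it is zero.
ω₂ = I₁ω₁ / I₂ = (10.70)(5.51 rad/s) / (33.30) = 1.770 rad/s.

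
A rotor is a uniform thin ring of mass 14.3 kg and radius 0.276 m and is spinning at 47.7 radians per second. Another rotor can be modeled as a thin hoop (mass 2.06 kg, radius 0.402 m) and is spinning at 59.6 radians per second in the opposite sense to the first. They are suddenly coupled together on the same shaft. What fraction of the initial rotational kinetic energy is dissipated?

No external torque acts about the common axis, so total angular momentum is conserved.
Moments of inertia: I_A = (14.3)(0.276)² = 1.089 kg·m²; I_B = (2.06)(0.402)² = 0.3329 kg·m².
Taking A's sense as positive: L = (1.089)(47.7) − (0.3329)(59.6) = 32.12 kg·m²·rad/s.
Combined I = 1.089 + 0.3329 = 1.422 kg·m².
ω_f = L / I = 32.12 / 1.422 = 22.58 rad/s.
KE_i = ½ΣIω² = 1831 J; KE_f = ½(1.422)(22.58)² = 362.7 J.
Fraction dissipated = (KE_i − KE_f)/KE_i = 0.8019.

fraction ≈ 0.802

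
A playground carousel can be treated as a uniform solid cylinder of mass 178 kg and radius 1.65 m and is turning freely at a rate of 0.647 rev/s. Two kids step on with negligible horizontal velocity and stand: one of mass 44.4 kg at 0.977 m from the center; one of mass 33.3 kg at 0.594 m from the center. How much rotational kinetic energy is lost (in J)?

The added mass arrives with no angular momentum about the center, and any external torque about the center is negligible, so the system's angular momentum is conserved.
I_p = ½(178)(1.65)² = 242.3 kg·m².
Added inertia Σmr² = (44.4)(0.977)² + (33.3)(0.594)² = 54.13 kg·m²; I_f = 242.3 + 54.13 = 296.4 kg·m².
ω_f = I_p ω_i / I_f = (242.3)(0.647) / 296.4 = 0.5289 rev/s.
KE_i = ½(242.3)(4.065 rad/s)² = 2002 J; KE_f = ½(296.4)(3.323)² = 1637 J.

energy lost ≈ 366 J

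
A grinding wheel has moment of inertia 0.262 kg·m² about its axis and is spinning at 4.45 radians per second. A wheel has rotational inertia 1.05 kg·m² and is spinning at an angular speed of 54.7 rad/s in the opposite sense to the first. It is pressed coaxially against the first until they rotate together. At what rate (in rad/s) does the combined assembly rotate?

The coupling torques are internal; angular momentum about the shared axis is conserved.
Taking A's sense as positive: L = (0.2620)(4.45) − (1.050)(54.7) = -56.27 kg·m²·rad/s.
Combined I = 0.2620 + 1.050 = 1.312 kg·m².
ω_f = L / I = -56.27 / 1.312 = -42.89 rad/s.

|ω_f| ≈ 42.9 rad/s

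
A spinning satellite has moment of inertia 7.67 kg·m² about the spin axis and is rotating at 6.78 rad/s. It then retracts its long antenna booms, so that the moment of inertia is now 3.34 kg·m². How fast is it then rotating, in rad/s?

Angular momentum about the spin axis is conserved since the torque about it is zero.
ω₂ = I₁ω₁ / I₂ = (7.670)(6.78 rad/s) / (3.340) = 15.57 rad/s.

ω₂ ≈ 15.6 rad/s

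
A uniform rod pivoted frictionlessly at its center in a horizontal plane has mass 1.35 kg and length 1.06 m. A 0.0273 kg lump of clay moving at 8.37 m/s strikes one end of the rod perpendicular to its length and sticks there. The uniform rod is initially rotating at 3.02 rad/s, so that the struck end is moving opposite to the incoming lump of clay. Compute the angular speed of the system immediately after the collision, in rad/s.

|ω_f| ≈ 1.94 rad/s

The axle reaction passes through the pivot and exerts no torque about it; angular momentum about the pivot is conserved through the impact.
I_p = (1/12)(1.35)(1.06)² = 0.1264 kg·m². Taking the sense of the lump of clay's angular momentum as positive, L_{lump} = m v R = (0.0273)(8.37)(1.06/2) = 0.1211 kg·m²/s.
L_i = −I_p ω_p + m v R = −(0.1264)(3.02) + 0.1211 = -0.2606 kg·m²/s.
After sticking, I_f = I_p + m R² = 0.1264 + (0.0273)(1.06/2)² = 0.1341 kg·m².
ω_f = L_i / I_f = -0.2606 / 0.1341 = -1.944 rad/s.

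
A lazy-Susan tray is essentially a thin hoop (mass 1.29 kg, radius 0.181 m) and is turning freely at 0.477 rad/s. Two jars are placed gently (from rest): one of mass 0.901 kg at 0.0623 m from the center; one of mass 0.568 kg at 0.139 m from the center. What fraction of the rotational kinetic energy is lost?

The added mass arrives with no angular momentum about the center, and any external torque about the center is negligible, so the system's angular momentum is conserved.
I_p = (1.29)(0.181)² = 0.04226 kg·m².
Added inertia Σmr² = (0.901)(0.0623)² + (0.568)(0.139)² = 0.01447 kg·m²; I_f = 0.04226 + 0.01447 = 0.05673 kg·m².
ω_f = I_p ω_i / I_f = (0.04226)(0.477) / 0.05673 = 0.3553 rad/s.
KE_i = ½(0.04226)(0.4770 rad/s)² = 0.004808 J; KE_f = ½(0.05673)(0.3553)² = 0.003581 J.
Fraction lost = 0.2551.

fraction ≈ 0.255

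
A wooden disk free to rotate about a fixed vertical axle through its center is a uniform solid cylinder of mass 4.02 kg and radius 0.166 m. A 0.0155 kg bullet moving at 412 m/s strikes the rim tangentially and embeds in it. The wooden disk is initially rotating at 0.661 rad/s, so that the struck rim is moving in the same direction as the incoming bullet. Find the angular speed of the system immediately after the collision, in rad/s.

|ω_f| ≈ 19.6 rad/s

The axle reaction passes through the axle and exerts no torque about it; angular momentum about the axle is conserved through the impact.
I_p = ½(4.02)(0.166)² = 0.05539 kg·m². Taking the sense of the bullet's angular momentum as positive, L_{bullet} = m v R = (0.0155)(412)(0.166) = 1.060 kg·m²/s.
L_i = +I_p ω_p + m v R = +(0.05539)(0.661) + 1.060 = 1.097 kg·m²/s.
After sticking, I_f = I_p + m R² = 0.05539 + (0.0155)(0.166)² = 0.05581 kg·m².
ω_f = L_i / I_f = 1.097 / 0.05581 = 19.65 rad/s.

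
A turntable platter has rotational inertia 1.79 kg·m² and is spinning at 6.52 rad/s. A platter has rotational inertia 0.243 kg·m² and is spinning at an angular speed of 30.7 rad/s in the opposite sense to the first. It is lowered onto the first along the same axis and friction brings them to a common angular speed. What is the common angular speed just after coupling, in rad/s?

The coupling torques are internal; angular momentum about the shared axis is conserved.
Taking A's sense as positive: L = (1.790)(6.52) − (0.2430)(30.7) = 4.211 kg·m²·rad/s.
Combined I = 1.790 + 0.2430 = 2.033 kg·m².
ω_f = L / I = 4.211 / 2.033 = 2.071 rad/s.

|ω_f| ≈ 2.07 rad/s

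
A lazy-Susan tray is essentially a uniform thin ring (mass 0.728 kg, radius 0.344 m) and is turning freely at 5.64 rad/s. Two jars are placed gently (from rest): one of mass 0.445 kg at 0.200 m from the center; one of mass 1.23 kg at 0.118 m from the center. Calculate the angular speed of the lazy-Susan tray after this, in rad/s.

ω_f ≈ 4.01 rad/s

No external torque acts about the center; L_before = L_after.
I_p = (0.728)(0.344)² = 0.08615 kg·m².
Added inertia Σmr² = (0.445)(0.200)² + (1.23)(0.118)² = 0.03493 kg·m²; I_f = 0.08615 + 0.03493 = 0.1211 kg·m².
ω_f = I_p ω_i / I_f = (0.08615)(5.64) / 0.1211 = 4.013 rad/s.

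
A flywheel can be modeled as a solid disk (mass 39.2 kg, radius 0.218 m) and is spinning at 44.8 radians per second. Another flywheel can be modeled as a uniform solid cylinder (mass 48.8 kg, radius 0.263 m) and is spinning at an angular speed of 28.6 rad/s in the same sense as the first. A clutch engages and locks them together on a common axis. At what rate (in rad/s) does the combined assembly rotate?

|ω_f| ≈ 34.4 rad/s

The coupling torques are internal; angular momentum about the shared axis is conserved.
Moments of inertia: I_A = ½(39.2)(0.218)² = 0.9315 kg·m²; I_B = ½(48.8)(0.263)² = 1.688 kg·m².
Taking A's sense as positive: L = (0.9315)(44.8) + (1.688)(28.6) = 90.00 kg·m²·rad/s.
Combined I = 0.9315 + 1.688 = 2.619 kg·m².
ω_f = L / I = 90.00 / 2.619 = 34.36 rad/s.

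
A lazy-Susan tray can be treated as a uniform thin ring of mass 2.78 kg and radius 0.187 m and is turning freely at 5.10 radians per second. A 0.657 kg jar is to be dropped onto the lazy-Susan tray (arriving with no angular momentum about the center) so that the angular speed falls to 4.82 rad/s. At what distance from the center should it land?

r ≈ 0.0927 m

The added mass arrives with no angular momentum about the center, and any external torque about the center is negligible, so the system's angular momentum is conserved.
I_p = (2.78)(0.187)² = 0.09721 kg·m².
I_p ω_i = (I_p + m r²) ω_f ⇒ m r² = I_p(ω_i/ω_f − 1) = 0.09721(5.10/4.82 − 1) = 0.005647 kg·m².
r = √(0.005647/0.657) = 0.09271 m.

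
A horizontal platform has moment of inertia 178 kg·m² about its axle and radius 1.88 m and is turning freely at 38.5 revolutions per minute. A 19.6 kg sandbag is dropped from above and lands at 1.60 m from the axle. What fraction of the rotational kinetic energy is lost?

fraction ≈ 0.220

No external torque acts about the axle; L_before = L_after.
Added inertia Σmr² = (19.6)(1.60)² = 50.18 kg·m²; I_f = 178.0 + 50.18 = 228.2 kg·m².
ω_f = I_p ω_i / I_f = (178.0)(38.5) / 228.2 = 30.03 rpm.
KE_i = ½(178.0)(4.032 rad/s)² = 1447 J; KE_f = ½(228.2)(3.145)² = 1129 J.
Fraction lost = 0.2199.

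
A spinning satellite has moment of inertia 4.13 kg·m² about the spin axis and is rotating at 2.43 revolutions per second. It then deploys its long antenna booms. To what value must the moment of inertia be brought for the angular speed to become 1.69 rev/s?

I₂ ≈ 5.94 kg·m²

Angular momentum about the spin axis is conserved since the torque about it is zero.
I₂ = I₁ω₁ / ω₂ = (4.13)(2.43) / (1.69) = 5.938 kg·m².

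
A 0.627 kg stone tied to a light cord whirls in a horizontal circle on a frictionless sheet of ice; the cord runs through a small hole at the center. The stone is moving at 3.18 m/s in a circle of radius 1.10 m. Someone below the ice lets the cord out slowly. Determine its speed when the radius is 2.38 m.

v₂ ≈ 1.47 m/s

The only horizontal force on the mass is along the cord (radial), so it exerts no torque about the hole and angular momentum m v r is conserved.
v₂ = v₁ r₁ / r₂ = (3.18)(1.10) / (2.38) = 1.470 m/s.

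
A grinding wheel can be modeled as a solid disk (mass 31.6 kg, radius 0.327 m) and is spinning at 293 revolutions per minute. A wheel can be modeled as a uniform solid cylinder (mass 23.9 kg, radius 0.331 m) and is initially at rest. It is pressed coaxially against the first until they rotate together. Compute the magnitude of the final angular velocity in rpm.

|ω_f| ≈ 165 rpm

No external torque acts about the common axis, so total angular momentum is conserved.
Moments of inertia: I_A = ½(31.6)(0.327)² = 1.689 kg·m²; I_B = ½(23.9)(0.331)² = 1.309 kg·m².
Taking A's sense as positive: L = (1.689)(293) = 495.0 kg·m²·rpm.
Combined I = 1.689 + 1.309 = 2.999 kg·m².
ω_f = L / I = 495.0 / 2.999 = 165.1 rpm.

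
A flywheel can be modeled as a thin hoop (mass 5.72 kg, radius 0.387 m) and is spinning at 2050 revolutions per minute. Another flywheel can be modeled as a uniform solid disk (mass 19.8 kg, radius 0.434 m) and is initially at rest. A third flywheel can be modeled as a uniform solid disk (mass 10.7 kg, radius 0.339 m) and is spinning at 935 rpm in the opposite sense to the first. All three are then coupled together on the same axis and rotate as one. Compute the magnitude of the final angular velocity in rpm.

|ω_f| ≈ 354 rpm

No external torque acts about the common axis, so total angular momentum is conserved.
Moments of inertia: I_A = (5.72)(0.387)² = 0.8567 kg·m²; I_B = ½(19.8)(0.434)² = 1.865 kg·m²; I_C = ½(10.7)(0.339)² = 0.6148 kg·m².
Taking A's sense as positive: L = (0.8567)(2050) − (0.6148)(935) = 1181 kg·m²·rpm.
Combined I = 0.8567 + 1.865 + 0.6148 = 3.336 kg·m².
ω_f = L / I = 1181 / 3.336 = 354.1 rpm.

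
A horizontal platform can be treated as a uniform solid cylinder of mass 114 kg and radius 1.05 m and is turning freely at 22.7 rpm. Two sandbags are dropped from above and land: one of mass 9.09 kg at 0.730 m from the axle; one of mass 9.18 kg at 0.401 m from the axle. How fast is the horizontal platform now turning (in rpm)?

No external torque acts about the axle; L_before = L_after.
I_p = ½(114)(1.05)² = 62.84 kg·m².
Added inertia Σmr² = (9.09)(0.730)² + (9.18)(0.401)² = 6.320 kg·m²; I_f = 62.84 + 6.320 = 69.16 kg·m².
ω_f = I_p ω_i / I_f = (62.84)(22.7) / 69.16 = 20.63 rpm.

ω_f ≈ 20.6 rpm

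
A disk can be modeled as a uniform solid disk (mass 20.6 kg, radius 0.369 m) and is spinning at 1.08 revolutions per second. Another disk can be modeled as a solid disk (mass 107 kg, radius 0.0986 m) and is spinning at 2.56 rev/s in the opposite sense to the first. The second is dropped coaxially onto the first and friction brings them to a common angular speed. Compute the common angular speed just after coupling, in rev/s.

The coupling torques are internal; angular momentum about the shared axis is conserved.
Moments of inertia: I_A = ½(20.6)(0.369)² = 1.402 kg·m²; I_B = ½(107)(0.0986)² = 0.5201 kg·m².
Taking A's sense as positive: L = (1.402)(1.08) − (0.5201)(2.56) = 0.1831 kg·m²·rev/s.
Combined I = 1.402 + 0.5201 = 1.923 kg·m².
ω_f = L / I = 0.1831 / 1.923 = 0.09525 rev/s.

|ω_f| ≈ 0.0953 rev/s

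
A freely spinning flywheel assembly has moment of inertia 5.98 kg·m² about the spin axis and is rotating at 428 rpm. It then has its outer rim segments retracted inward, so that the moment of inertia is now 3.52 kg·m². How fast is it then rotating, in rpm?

With no external torque about the axis, L is conserved: I₁ω₁ = I₂ω₂.
ω₂ = I₁ω₁ / I₂ = (5.980)(428 rpm) / (3.520) = 727.1 rpm.

ω₂ ≈ 727 rpm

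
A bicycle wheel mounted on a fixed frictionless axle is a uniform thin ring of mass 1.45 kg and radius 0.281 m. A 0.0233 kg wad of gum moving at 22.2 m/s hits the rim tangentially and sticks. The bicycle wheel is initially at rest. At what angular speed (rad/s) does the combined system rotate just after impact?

|ω_f| ≈ 1.25 rad/s

The axle reaction passes through the axle and exerts no torque about it; angular momentum about the axle is conserved through the impact.
I_p = (1.45)(0.281)² = 0.1145 kg·m². Taking the sense of the wad of gum's angular momentum as positive, L_{wad} = m v R = (0.0233)(22.2)(0.281) = 0.1454 kg·m²/s.
L_i = 0 + 0.1454 = 0.1454 kg·m²/s.
After sticking, I_f = I_p + m R² = 0.1145 + (0.0233)(0.281)² = 0.1163 kg·m².
ω_f = L_i / I_f = 0.1454 / 0.1163 = 1.249 rad/s.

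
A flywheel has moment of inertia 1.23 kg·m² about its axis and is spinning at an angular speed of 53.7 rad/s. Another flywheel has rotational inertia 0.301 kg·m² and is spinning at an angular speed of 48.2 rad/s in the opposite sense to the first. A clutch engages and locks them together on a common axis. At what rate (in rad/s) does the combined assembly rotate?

|ω_f| ≈ 33.7 rad/s

The coupling torques are internal; angular momentum about the shared axis is conserved.
Taking A's sense as positive: L = (1.230)(53.7) − (0.3010)(48.2) = 51.54 kg·m²·rad/s.
Combined I = 1.230 + 0.3010 = 1.531 kg·m².
ω_f = L / I = 51.54 / 1.531 = 33.67 rad/s.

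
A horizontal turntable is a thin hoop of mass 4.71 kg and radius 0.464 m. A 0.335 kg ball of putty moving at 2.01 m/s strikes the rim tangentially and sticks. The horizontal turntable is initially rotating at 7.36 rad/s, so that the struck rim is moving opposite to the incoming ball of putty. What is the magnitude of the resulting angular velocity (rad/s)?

|ω_f| ≈ 6.58 rad/s

The axle reaction passes through the axle and exerts no torque about it; angular momentum about the axle is conserved through the impact.
I_p = (4.71)(0.464)² = 1.014 kg·m². Taking the sense of the ball of putty's angular momentum as positive, L_{ball} = m v R = (0.335)(2.01)(0.464) = 0.3124 kg·m²/s.
L_i = −I_p ω_p + m v R = −(1.014)(7.36) + 0.3124 = -7.151 kg·m²/s.
After sticking, I_f = I_p + m R² = 1.014 + (0.335)(0.464)² = 1.086 kg·m².
ω_f = L_i / I_f = -7.151 / 1.086 = -6.584 rad/s.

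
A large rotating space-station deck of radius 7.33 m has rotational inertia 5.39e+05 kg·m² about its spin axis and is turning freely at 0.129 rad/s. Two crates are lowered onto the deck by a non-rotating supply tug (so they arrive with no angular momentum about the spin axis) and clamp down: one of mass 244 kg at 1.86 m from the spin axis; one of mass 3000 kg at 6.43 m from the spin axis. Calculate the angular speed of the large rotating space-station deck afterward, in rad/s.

The added mass arrives with no angular momentum about the spin axis, and any external torque about the spin axis is negligible, so the system's angular momentum is conserved.
Added inertia Σmr² = (244)(1.86)² + (3000)(6.43)² = 1.249e+05 kg·m²; I_f = 5.390e+05 + 1.249e+05 = 6.639e+05 kg·m².
ω_f = I_p ω_i / I_f = (5.390e+05)(0.129) / 6.639e+05 = 0.1047 rad/s.

ω_f ≈ 0.105 rad/s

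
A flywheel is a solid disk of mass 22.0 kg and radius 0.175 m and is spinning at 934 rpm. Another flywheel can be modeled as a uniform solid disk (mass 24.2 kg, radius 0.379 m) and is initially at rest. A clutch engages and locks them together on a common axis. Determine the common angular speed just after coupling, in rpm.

The coupling torques are internal; angular momentum about the shared axis is conserved.
Moments of inertia: I_A = ½(22.0)(0.175)² = 0.3369 kg·m²; I_B = ½(24.2)(0.379)² = 1.738 kg·m².
Taking A's sense as positive: L = (0.3369)(934) = 314.6 kg·m²·rpm.
Combined I = 0.3369 + 1.738 = 2.075 kg·m².
ω_f = L / I = 314.6 / 2.075 = 151.6 rpm.

|ω_f| ≈ 152 rpm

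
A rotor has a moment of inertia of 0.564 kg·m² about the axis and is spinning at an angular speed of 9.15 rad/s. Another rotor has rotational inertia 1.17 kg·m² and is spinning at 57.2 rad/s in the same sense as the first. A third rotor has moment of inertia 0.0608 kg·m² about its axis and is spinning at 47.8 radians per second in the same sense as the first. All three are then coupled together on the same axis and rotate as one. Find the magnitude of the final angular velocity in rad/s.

The coupling torques are internal; angular momentum about the shared axis is conserved.
Taking A's sense as positive: L = (0.5640)(9.15) + (1.170)(57.2) + (0.06080)(47.8) = 74.99 kg·m²·rad/s.
Combined I = 0.5640 + 1.170 + 0.06080 = 1.795 kg·m².
ω_f = L / I = 74.99 / 1.795 = 41.78 rad/s.

|ω_f| ≈ 41.8 rad/s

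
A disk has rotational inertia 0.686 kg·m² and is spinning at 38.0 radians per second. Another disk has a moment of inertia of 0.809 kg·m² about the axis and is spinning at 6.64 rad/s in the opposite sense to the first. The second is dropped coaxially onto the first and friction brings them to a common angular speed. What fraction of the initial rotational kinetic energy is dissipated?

No external torque acts about the common axis, so total angular momentum is conserved.
Taking A's sense as positive: L = (0.6860)(38.0) − (0.8090)(6.64) = 20.70 kg·m²·rad/s.
Combined I = 0.6860 + 0.8090 = 1.495 kg·m².
ω_f = L / I = 20.70 / 1.495 = 13.84 rad/s.
KE_i = ½ΣIω² = 513.1 J; KE_f = ½(1.495)(13.84)² = 143.3 J.
Fraction dissipated = (KE_i − KE_f)/KE_i = 0.7208.

fraction ≈ 0.721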